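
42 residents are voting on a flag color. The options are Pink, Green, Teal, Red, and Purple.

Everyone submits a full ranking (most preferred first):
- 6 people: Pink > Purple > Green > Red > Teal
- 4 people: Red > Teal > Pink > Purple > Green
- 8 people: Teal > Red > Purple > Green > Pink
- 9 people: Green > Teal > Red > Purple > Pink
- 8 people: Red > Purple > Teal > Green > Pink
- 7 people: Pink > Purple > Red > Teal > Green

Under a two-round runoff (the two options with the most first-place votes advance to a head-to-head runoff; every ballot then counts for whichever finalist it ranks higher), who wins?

Red

Round 1 first-place votes: Pink 13, Green 9, Teal 8, Red 12, Purple 0. Pink and Red advance.
Runoff: Pink is ranked above Red on 13 ballots, Red above Pink on 29.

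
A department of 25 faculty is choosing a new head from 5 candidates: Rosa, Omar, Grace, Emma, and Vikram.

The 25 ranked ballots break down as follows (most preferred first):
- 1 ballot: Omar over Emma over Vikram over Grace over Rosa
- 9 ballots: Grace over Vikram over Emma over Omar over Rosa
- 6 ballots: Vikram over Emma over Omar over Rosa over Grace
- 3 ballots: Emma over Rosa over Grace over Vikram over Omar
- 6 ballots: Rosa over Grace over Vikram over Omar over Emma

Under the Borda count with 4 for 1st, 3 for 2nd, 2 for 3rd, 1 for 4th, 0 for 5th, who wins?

Rosa: 1×0 + 9×0 + 6×1 + 3×3 + 6×4 = 39
Omar: 1×4 + 9×1 + 6×2 + 3×0 + 6×1 = 31
Grace: 1×1 + 9×4 + 6×0 + 3×2 + 6×3 = 61
Emma: 1×3 + 9×2 + 6×3 + 3×4 + 6×0 = 51
Vikram: 1×2 + 9×3 + 6×4 + 3×1 + 6×2 = 68

Vikram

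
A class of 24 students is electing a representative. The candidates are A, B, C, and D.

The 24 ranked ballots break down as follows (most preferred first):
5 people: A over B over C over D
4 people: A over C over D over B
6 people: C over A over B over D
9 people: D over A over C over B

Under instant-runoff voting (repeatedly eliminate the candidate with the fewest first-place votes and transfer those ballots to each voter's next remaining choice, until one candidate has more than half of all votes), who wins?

A

Round 1: A 9, B 0, C 6, D 9. B eliminated.
Round 2: A 9, C 6, D 9. C eliminated.
Round 3: A 15, D 9. A has a majority (≥13).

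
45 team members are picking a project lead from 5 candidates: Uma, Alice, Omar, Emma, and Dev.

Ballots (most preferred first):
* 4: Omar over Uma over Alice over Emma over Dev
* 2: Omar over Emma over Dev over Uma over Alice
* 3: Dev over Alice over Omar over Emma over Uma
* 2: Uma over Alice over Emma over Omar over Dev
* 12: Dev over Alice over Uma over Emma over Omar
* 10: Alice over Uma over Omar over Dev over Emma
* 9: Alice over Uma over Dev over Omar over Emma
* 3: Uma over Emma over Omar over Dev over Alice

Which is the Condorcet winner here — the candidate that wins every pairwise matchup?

Alice

Alice vs Uma: 34–11
Alice vs Omar: 36–9
Alice vs Emma: 40–5
Alice vs Dev: 25–20
Alice beats every other candidate.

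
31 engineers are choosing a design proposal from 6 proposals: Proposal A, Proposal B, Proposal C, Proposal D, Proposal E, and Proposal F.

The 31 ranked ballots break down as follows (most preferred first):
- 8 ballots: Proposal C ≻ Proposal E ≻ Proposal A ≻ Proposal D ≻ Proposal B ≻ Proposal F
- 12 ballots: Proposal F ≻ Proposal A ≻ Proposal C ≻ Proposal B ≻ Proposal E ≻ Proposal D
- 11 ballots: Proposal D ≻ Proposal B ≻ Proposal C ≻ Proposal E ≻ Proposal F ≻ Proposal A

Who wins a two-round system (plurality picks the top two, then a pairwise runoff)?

Proposal D

Round 1 first-place votes: Proposal A 0, Proposal B 0, Proposal C 8, Proposal D 11, Proposal E 0, Proposal F 12. Proposal F and Proposal D advance.
Runoff: Proposal F is ranked above Proposal D on 12 ballots, Proposal D above Proposal F on 19.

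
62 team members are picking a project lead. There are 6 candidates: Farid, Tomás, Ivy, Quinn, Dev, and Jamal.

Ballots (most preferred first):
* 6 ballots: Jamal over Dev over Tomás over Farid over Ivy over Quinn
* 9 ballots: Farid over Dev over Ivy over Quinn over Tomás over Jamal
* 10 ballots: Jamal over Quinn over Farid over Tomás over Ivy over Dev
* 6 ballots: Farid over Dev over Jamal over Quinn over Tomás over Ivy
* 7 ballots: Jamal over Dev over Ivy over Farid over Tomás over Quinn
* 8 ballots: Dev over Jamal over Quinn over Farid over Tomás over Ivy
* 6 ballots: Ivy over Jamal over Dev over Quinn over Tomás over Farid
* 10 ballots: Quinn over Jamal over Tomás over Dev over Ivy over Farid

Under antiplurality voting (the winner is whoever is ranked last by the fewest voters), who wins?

Last-place votes: Farid 16, Tomás 0, Ivy 14, Quinn 13, Dev 10, Jamal 9.

Tomás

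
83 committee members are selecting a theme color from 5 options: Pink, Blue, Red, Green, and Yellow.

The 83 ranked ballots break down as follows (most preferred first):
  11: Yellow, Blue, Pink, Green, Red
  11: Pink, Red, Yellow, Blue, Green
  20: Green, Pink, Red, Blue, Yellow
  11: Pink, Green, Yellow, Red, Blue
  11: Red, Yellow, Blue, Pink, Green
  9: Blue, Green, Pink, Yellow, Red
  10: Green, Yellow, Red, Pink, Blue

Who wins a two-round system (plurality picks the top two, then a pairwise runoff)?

Pink

Round 1 first-place votes: Pink 22, Blue 9, Red 11, Green 30, Yellow 11. Green and Pink advance.
Runoff: Green is ranked above Pink on 39 ballots, Pink above Green on 44.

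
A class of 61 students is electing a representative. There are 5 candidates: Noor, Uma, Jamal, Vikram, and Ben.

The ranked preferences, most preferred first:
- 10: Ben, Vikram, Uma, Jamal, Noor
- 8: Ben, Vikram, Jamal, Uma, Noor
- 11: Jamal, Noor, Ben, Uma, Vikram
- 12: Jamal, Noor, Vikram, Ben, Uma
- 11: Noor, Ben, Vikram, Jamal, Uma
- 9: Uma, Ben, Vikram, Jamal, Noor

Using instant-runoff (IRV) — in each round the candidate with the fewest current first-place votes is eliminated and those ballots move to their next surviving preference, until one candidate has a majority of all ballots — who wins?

Round 1: Noor 11, Uma 9, Jamal 23, Vikram 0, Ben 18. Vikram eliminated.
Round 2: Noor 11, Uma 9, Jamal 23, Ben 18. Uma eliminated.
Round 3: Noor 11, Jamal 23, Ben 27. Noor eliminated.
Round 4: Jamal 23, Ben 38. Ben has a majority (≥31).

Ben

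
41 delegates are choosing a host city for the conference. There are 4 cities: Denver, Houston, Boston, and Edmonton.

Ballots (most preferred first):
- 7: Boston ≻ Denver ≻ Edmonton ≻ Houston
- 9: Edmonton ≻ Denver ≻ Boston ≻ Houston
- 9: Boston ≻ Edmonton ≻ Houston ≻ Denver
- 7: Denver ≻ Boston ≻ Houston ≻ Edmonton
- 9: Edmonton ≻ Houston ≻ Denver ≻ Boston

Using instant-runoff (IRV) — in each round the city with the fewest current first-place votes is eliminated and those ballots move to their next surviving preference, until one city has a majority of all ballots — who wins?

Round 1: Denver 7, Houston 0, Boston 16, Edmonton 18. Houston eliminated.
Round 2: Denver 7, Boston 16, Edmonton 18. Denver eliminated.
Round 3: Boston 23, Edmonton 18. Boston has a majority (≥21).

Boston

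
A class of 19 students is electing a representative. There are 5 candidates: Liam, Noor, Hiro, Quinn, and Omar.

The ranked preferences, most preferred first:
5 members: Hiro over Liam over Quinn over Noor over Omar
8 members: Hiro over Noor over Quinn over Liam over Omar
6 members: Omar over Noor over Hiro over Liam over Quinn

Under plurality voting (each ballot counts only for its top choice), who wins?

First-place votes: Liam 0, Noor 0, Hiro 13, Quinn 0, Omar 6.

Hiro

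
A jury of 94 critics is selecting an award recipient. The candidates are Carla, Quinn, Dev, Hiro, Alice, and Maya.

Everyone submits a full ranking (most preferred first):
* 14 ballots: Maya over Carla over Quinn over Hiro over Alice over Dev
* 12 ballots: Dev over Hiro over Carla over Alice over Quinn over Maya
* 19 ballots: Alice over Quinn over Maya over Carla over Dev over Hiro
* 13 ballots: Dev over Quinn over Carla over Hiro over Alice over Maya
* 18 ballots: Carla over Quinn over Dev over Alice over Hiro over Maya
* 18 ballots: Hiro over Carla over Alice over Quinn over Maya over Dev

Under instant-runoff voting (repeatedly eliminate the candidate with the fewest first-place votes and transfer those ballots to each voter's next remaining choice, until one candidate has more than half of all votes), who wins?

Round 1: Carla 18, Quinn 0, Dev 25, Hiro 18, Alice 19, Maya 14. Quinn eliminated.
Round 2: Carla 18, Dev 25, Hiro 18, Alice 19, Maya 14. Maya eliminated.
Round 3: Carla 32, Dev 25, Hiro 18, Alice 19. Hiro eliminated.
Round 4: Carla 50, Dev 25, Alice 19. Carla has a majority (≥48).

Carla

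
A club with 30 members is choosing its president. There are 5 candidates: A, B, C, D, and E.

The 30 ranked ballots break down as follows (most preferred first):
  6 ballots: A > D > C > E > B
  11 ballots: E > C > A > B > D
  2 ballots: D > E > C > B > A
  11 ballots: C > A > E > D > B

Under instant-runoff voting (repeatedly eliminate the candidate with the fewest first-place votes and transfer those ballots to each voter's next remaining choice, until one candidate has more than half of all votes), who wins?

Round 1: A 6, B 0, C 11, D 2, E 11. B eliminated.
Round 2: A 6, C 11, D 2, E 11. D eliminated.
Round 3: A 6, C 11, E 13. A eliminated.
Round 4: C 17, E 13. C has a majority (≥16).

C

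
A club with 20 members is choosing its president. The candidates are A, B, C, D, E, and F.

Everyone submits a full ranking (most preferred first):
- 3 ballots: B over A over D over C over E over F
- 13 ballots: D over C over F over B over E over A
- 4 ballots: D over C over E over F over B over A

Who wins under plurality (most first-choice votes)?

D

First-place votes: A 0, B 3, C 0, D 17, E 0, F 0.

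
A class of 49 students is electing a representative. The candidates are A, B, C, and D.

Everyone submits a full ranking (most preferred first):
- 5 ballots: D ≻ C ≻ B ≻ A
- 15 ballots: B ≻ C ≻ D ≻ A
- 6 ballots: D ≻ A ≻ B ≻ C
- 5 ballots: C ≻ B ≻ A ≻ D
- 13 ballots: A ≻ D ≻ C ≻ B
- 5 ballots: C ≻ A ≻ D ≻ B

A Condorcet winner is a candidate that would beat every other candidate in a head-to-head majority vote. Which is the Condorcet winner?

C

C vs A: 30–19
C vs B: 28–21
C vs D: 25–24
C beats every other candidate.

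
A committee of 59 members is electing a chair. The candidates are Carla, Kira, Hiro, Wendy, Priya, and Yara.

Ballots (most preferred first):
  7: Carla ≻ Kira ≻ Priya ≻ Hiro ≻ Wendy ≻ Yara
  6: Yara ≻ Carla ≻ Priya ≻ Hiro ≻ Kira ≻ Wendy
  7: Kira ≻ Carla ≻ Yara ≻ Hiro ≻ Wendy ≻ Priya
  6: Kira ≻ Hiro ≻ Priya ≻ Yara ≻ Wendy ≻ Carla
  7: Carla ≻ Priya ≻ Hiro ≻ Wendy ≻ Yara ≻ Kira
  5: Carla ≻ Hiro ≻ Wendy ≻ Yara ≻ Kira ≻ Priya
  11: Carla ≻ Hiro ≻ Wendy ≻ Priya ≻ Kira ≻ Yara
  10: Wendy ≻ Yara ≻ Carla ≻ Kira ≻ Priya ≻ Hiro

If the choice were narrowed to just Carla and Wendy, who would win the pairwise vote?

Carla is ranked above Wendy on 43 ballots; Wendy above Carla on 16.

Carla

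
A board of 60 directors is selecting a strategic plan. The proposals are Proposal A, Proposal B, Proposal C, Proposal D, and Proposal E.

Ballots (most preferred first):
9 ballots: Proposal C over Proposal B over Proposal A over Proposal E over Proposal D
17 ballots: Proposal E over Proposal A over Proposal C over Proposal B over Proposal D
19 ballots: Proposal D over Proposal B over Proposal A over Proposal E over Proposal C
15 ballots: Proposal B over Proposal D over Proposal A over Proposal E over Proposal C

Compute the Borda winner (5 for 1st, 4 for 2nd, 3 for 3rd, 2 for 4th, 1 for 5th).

Proposal B

Proposal A: 9×3 + 17×4 + 19×3 + 15×3 = 197
Proposal B: 9×4 + 17×2 + 19×4 + 15×5 = 221
Proposal C: 9×5 + 17×3 + 19×1 + 15×1 = 130
Proposal D: 9×1 + 17×1 + 19×5 + 15×4 = 181
Proposal E: 9×2 + 17×5 + 19×2 + 15×2 = 171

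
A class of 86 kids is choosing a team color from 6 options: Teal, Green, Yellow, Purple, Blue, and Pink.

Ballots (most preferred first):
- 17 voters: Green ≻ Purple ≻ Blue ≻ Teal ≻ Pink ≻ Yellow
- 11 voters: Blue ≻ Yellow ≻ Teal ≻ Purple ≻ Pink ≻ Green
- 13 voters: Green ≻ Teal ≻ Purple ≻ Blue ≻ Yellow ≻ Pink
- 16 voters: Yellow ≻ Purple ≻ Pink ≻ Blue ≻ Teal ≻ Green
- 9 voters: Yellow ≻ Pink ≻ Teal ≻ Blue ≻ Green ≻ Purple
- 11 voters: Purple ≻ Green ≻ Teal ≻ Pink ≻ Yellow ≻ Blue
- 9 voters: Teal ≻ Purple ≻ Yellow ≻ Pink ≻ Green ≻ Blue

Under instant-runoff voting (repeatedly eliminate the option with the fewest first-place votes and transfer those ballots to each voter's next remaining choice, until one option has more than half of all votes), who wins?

Yellow

Round 1: Teal 9, Green 30, Yellow 25, Purple 11, Blue 11, Pink 0. Pink eliminated.
Round 2: Teal 9, Green 30, Yellow 25, Purple 11, Blue 11. Teal eliminated.
Round 3: Green 30, Yellow 25, Purple 20, Blue 11. Blue eliminated.
Round 4: Green 30, Yellow 36, Purple 20. Purple eliminated.
Round 5: Green 41, Yellow 45. Yellow has a majority (≥44).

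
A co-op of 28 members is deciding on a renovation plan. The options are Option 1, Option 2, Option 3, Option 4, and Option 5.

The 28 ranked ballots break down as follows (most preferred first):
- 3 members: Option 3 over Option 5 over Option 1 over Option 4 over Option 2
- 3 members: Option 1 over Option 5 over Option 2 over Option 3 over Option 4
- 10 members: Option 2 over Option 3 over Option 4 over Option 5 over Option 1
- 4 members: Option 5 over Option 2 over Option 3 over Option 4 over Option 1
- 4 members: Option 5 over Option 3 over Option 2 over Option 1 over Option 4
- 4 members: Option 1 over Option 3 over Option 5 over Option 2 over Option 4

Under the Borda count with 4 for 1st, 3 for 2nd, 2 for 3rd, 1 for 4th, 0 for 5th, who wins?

Option 3

Option 1: 3×2 + 3×4 + 10×0 + 4×0 + 4×1 + 4×4 = 38
Option 2: 3×0 + 3×2 + 10×4 + 4×3 + 4×2 + 4×1 = 70
Option 3: 3×4 + 3×1 + 10×3 + 4×2 + 4×3 + 4×3 = 77
Option 4: 3×1 + 3×0 + 10×2 + 4×1 + 4×0 + 4×0 = 27
Option 5: 3×3 + 3×3 + 10×1 + 4×4 + 4×4 + 4×2 = 68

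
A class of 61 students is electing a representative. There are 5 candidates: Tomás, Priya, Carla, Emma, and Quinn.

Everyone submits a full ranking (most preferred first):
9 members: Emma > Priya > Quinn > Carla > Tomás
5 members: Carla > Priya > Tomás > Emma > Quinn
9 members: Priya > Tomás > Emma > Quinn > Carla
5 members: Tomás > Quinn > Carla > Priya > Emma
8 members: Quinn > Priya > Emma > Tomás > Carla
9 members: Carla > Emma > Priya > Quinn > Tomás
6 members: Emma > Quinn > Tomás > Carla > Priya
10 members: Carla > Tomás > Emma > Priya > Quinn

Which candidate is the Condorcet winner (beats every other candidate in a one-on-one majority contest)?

Emma

Emma vs Tomás: 32–29
Emma vs Priya: 34–27
Emma vs Carla: 32–29
Emma vs Quinn: 48–13
Emma beats every other candidate.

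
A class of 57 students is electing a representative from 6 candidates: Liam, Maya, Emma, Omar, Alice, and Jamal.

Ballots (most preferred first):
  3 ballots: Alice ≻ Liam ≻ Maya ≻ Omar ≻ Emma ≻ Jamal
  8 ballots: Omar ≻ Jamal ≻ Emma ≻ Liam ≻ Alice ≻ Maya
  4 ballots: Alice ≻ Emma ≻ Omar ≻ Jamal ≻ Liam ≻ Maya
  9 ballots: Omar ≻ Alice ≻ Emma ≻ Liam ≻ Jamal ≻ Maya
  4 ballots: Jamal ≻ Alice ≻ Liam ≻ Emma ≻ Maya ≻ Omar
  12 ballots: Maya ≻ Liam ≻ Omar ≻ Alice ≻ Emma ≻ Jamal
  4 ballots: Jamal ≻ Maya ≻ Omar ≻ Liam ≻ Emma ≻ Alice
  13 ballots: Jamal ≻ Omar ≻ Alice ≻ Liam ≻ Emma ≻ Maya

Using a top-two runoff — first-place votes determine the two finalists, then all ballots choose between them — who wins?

Omar

Round 1 first-place votes: Liam 0, Maya 12, Emma 0, Omar 17, Alice 7, Jamal 21. Jamal and Omar advance.
Runoff: Jamal is ranked above Omar on 21 ballots, Omar above Jamal on 36.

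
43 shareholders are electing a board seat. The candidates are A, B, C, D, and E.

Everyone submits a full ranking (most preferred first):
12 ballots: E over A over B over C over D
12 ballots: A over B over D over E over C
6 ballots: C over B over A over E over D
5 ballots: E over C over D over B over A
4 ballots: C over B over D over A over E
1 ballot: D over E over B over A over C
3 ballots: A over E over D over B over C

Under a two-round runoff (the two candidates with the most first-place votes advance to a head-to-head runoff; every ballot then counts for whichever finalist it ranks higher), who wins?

Round 1 first-place votes: A 15, B 0, C 10, D 1, E 17. E and A advance.
Runoff: E is ranked above A on 18 ballots, A above E on 25.

A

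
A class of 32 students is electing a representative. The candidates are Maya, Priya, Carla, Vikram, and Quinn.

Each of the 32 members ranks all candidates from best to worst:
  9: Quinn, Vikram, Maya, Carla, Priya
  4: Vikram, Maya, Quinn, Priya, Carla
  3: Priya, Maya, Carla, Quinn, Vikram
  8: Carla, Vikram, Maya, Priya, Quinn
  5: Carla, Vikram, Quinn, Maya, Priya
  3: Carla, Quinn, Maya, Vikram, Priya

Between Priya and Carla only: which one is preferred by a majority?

Priya is ranked above Carla on 7 ballots; Carla above Priya on 25.

Carla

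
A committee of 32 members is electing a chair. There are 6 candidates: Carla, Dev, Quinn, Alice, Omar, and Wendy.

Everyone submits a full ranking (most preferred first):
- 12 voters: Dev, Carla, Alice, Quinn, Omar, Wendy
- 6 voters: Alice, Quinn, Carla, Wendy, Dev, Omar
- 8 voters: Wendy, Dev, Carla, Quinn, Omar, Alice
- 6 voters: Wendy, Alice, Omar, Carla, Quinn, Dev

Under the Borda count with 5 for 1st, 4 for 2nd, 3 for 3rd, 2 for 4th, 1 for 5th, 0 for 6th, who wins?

Carla: 12×4 + 6×3 + 8×3 + 6×2 = 102
Dev: 12×5 + 6×1 + 8×4 + 6×0 = 98
Quinn: 12×2 + 6×4 + 8×2 + 6×1 = 70
Alice: 12×3 + 6×5 + 8×0 + 6×4 = 90
Omar: 12×1 + 6×0 + 8×1 + 6×3 = 38
Wendy: 12×0 + 6×2 + 8×5 + 6×5 = 82

Carla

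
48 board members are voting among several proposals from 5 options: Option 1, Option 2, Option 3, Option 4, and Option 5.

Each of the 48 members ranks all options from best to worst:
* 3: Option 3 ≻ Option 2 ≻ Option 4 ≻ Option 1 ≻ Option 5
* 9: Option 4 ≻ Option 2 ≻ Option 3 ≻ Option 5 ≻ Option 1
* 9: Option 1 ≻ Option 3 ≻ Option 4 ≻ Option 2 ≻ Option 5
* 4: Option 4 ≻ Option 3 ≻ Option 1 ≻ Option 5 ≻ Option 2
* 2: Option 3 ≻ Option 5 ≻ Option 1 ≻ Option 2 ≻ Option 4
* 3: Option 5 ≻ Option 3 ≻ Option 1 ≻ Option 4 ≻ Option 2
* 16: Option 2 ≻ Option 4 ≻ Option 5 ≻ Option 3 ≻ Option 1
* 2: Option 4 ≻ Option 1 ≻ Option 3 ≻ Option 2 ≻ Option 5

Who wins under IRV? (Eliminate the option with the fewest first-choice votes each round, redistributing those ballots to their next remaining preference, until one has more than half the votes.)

Option 4

Round 1: Option 1 9, Option 2 16, Option 3 5, Option 4 15, Option 5 3. Option 5 eliminated.
Round 2: Option 1 9, Option 2 16, Option 3 8, Option 4 15. Option 3 eliminated.
Round 3: Option 1 14, Option 2 19, Option 4 15. Option 1 eliminated.
Round 4: Option 2 21, Option 4 27. Option 4 has a majority (≥25).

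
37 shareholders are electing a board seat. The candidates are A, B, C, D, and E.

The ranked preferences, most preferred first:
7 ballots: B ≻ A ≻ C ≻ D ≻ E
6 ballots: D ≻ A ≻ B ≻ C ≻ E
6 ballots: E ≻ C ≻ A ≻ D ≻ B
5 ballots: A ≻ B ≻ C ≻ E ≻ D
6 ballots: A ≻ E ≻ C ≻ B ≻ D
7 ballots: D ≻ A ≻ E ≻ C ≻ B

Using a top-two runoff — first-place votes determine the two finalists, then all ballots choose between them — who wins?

Round 1 first-place votes: A 11, B 7, C 0, D 13, E 6. D and A advance.
Runoff: D is ranked above A on 13 ballots, A above D on 24.

A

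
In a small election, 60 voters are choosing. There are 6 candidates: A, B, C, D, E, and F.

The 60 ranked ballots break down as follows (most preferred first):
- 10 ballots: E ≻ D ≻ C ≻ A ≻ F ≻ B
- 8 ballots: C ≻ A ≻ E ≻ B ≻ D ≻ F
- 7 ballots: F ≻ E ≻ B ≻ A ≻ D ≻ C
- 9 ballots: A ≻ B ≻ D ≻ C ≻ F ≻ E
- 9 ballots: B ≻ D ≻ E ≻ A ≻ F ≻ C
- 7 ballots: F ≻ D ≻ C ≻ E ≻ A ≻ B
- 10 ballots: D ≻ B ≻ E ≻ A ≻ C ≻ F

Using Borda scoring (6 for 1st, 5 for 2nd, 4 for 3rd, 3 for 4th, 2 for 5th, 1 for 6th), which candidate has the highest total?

D

A: 10×3 + 8×5 + 7×3 + 9×6 + 9×3 + 7×2 + 10×3 = 216
B: 10×1 + 8×3 + 7×4 + 9×5 + 9×6 + 7×1 + 10×5 = 218
C: 10×4 + 8×6 + 7×1 + 9×3 + 9×1 + 7×4 + 10×2 = 179
D: 10×5 + 8×2 + 7×2 + 9×4 + 9×5 + 7×5 + 10×6 = 256
E: 10×6 + 8×4 + 7×5 + 9×1 + 9×4 + 7×3 + 10×4 = 233
F: 10×2 + 8×1 + 7×6 + 9×2 + 9×2 + 7×6 + 10×1 = 158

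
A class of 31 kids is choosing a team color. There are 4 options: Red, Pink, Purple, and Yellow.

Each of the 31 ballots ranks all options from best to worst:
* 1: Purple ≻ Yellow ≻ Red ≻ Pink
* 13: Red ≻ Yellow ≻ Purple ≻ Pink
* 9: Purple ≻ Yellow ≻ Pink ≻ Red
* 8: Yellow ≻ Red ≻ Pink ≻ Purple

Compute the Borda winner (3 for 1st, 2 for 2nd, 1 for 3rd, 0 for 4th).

Red: 1×1 + 13×3 + 9×0 + 8×2 = 56
Pink: 1×0 + 13×0 + 9×1 + 8×1 = 17
Purple: 1×3 + 13×1 + 9×3 + 8×0 = 43
Yellow: 1×2 + 13×2 + 9×2 + 8×3 = 70

Yellow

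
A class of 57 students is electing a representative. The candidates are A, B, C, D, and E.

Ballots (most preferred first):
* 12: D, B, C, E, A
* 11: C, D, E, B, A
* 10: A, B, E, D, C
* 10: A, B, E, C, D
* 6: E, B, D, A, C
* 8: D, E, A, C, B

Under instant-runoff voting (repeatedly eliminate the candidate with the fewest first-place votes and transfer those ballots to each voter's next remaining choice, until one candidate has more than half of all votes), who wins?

D

Round 1: A 20, B 0, C 11, D 20, E 6. B eliminated.
Round 2: A 20, C 11, D 20, E 6. E eliminated.
Round 3: A 20, C 11, D 26. C eliminated.
Round 4: A 20, D 37. D has a majority (≥29).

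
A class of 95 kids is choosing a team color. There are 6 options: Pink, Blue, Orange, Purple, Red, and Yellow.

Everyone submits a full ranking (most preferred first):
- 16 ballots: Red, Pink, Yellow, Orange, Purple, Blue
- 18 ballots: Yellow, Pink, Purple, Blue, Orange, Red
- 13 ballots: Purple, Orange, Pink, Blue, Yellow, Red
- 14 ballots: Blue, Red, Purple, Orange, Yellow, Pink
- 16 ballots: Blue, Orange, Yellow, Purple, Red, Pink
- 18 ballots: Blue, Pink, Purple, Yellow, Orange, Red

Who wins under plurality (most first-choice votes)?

First-place votes: Pink 0, Blue 48, Orange 0, Purple 13, Red 16, Yellow 18.

Blue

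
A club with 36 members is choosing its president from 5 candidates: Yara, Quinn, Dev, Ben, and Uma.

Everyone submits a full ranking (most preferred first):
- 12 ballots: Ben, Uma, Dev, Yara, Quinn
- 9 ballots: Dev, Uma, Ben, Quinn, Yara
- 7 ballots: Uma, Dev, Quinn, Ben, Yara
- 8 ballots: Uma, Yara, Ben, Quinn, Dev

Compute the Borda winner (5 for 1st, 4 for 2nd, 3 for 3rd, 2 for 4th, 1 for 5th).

Uma

Yara: 12×2 + 9×1 + 7×1 + 8×4 = 72
Quinn: 12×1 + 9×2 + 7×3 + 8×2 = 67
Dev: 12×3 + 9×5 + 7×4 + 8×1 = 117
Ben: 12×5 + 9×3 + 7×2 + 8×3 = 125
Uma: 12×4 + 9×4 + 7×5 + 8×5 = 159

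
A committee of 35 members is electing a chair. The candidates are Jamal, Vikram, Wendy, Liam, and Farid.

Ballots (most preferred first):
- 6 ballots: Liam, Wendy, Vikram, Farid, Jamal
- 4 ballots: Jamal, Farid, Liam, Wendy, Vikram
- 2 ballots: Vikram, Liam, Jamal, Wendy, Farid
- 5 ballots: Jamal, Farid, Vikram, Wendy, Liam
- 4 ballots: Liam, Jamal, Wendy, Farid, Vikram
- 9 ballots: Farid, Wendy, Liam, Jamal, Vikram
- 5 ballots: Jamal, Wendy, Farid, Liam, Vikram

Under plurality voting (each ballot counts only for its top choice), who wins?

Jamal

First-place votes: Jamal 14, Vikram 2, Wendy 0, Liam 10, Farid 9.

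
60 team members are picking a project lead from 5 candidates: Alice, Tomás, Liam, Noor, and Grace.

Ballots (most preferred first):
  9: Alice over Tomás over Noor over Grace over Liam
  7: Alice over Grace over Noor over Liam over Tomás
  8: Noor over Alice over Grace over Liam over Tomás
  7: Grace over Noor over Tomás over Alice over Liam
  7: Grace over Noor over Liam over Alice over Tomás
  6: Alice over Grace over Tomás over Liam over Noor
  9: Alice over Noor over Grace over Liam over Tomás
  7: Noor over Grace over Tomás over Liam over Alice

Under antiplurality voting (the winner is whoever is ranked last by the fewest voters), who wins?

Last-place votes: Alice 7, Tomás 31, Liam 16, Noor 6, Grace 0.

Grace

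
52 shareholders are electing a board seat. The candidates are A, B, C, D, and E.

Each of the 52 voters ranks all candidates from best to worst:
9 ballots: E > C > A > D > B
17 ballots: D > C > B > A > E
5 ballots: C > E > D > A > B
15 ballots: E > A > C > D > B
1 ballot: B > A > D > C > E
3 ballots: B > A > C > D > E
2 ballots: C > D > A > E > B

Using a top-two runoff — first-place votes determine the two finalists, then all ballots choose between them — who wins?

E

Round 1 first-place votes: A 0, B 4, C 7, D 17, E 24. E and D advance.
Runoff: E is ranked above D on 29 ballots, D above E on 23.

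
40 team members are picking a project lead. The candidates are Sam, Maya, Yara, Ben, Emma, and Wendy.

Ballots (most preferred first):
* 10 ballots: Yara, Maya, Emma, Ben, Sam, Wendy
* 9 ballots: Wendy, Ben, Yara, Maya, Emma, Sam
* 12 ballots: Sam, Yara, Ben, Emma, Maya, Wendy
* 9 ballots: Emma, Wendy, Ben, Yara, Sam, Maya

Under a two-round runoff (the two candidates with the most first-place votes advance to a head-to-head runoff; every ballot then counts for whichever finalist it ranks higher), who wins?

Yara

Round 1 first-place votes: Sam 12, Maya 0, Yara 10, Ben 0, Emma 9, Wendy 9. Sam and Yara advance.
Runoff: Sam is ranked above Yara on 12 ballots, Yara above Sam on 28.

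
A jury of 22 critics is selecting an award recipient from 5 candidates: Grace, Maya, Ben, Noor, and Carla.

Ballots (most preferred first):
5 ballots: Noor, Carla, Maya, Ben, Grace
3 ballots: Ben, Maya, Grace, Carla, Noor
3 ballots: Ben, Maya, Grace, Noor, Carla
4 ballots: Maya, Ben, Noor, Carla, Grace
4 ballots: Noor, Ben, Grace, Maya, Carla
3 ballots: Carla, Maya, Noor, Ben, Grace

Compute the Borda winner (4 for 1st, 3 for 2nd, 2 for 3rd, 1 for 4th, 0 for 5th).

Grace: 5×0 + 3×2 + 3×2 + 4×0 + 4×2 + 3×0 = 20
Maya: 5×2 + 3×3 + 3×3 + 4×4 + 4×1 + 3×3 = 57
Ben: 5×1 + 3×4 + 3×4 + 4×3 + 4×3 + 3×1 = 56
Noor: 5×4 + 3×0 + 3×1 + 4×2 + 4×4 + 3×2 = 53
Carla: 5×3 + 3×1 + 3×0 + 4×1 + 4×0 + 3×4 = 34

Maya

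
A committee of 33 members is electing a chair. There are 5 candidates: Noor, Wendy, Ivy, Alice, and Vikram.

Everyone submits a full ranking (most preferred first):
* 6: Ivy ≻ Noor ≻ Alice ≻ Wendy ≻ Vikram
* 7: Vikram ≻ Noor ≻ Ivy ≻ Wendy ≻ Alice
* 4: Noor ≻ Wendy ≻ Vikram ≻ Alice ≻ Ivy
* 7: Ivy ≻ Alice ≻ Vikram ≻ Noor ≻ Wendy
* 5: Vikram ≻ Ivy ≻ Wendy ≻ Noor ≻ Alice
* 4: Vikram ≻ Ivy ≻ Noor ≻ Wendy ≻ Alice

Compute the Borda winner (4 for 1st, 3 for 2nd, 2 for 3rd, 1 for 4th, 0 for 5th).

Ivy

Noor: 6×3 + 7×3 + 4×4 + 7×1 + 5×1 + 4×2 = 75
Wendy: 6×1 + 7×1 + 4×3 + 7×0 + 5×2 + 4×1 = 39
Ivy: 6×4 + 7×2 + 4×0 + 7×4 + 5×3 + 4×3 = 93
Alice: 6×2 + 7×0 + 4×1 + 7×3 + 5×0 + 4×0 = 37
Vikram: 6×0 + 7×4 + 4×2 + 7×2 + 5×4 + 4×4 = 86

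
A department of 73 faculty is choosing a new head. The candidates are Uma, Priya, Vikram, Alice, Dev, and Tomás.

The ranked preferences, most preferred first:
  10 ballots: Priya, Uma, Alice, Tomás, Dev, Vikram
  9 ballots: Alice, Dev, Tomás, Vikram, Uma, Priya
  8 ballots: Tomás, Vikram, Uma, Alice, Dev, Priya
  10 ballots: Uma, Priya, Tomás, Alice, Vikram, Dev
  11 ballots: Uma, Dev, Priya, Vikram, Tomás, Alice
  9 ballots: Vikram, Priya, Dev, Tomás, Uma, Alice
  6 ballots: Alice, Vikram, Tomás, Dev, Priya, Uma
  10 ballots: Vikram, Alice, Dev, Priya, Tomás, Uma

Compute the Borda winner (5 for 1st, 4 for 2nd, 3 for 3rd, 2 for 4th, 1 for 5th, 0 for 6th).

Vikram

Uma: 10×4 + 9×1 + 8×3 + 10×5 + 11×5 + 9×1 + 6×0 + 10×0 = 187
Priya: 10×5 + 9×0 + 8×0 + 10×4 + 11×3 + 9×4 + 6×1 + 10×2 = 185
Vikram: 10×0 + 9×2 + 8×4 + 10×1 + 11×2 + 9×5 + 6×4 + 10×5 = 201
Alice: 10×3 + 9×5 + 8×2 + 10×2 + 11×0 + 9×0 + 6×5 + 10×4 = 181
Dev: 10×1 + 9×4 + 8×1 + 10×0 + 11×4 + 9×3 + 6×2 + 10×3 = 167
Tomás: 10×2 + 9×3 + 8×5 + 10×3 + 11×1 + 9×2 + 6×3 + 10×1 = 174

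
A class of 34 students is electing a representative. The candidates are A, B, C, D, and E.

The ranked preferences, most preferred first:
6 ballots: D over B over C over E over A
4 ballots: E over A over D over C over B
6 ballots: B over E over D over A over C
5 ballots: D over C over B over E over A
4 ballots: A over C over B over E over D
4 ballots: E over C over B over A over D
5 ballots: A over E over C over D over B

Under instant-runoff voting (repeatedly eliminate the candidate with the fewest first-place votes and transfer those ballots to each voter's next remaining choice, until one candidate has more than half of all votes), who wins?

Round 1: A 9, B 6, C 0, D 11, E 8. C eliminated.
Round 2: A 9, B 6, D 11, E 8. B eliminated.
Round 3: A 9, D 11, E 14. A eliminated.
Round 4: D 11, E 23. E has a majority (≥18).

E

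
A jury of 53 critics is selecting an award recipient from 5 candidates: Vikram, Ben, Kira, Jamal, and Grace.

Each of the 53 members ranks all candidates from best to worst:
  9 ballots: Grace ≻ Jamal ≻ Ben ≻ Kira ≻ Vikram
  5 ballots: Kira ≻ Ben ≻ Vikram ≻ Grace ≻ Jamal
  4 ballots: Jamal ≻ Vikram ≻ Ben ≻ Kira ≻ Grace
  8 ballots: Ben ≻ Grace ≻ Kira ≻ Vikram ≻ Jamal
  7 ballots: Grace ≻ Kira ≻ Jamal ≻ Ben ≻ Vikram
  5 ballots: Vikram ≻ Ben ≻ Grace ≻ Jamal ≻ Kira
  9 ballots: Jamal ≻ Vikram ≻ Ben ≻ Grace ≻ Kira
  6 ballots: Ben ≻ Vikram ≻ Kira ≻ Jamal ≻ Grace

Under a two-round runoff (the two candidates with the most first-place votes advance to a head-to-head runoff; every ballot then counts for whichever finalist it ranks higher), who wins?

Ben

Round 1 first-place votes: Vikram 5, Ben 14, Kira 5, Jamal 13, Grace 16. Grace and Ben advance.
Runoff: Grace is ranked above Ben on 16 ballots, Ben above Grace on 37.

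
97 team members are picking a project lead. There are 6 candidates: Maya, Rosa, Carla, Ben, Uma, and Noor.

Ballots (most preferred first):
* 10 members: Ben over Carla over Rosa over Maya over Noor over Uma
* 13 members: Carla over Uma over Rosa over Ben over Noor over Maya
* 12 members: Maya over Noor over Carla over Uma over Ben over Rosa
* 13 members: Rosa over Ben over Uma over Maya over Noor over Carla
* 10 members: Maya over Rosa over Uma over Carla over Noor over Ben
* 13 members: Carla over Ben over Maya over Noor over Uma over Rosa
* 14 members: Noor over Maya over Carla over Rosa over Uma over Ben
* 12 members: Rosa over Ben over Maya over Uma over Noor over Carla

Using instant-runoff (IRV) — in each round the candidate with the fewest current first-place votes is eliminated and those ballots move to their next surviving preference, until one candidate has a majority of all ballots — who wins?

Maya

Round 1: Maya 22, Rosa 25, Carla 26, Ben 10, Uma 0, Noor 14. Uma eliminated.
Round 2: Maya 22, Rosa 25, Carla 26, Ben 10, Noor 14. Ben eliminated.
Round 3: Maya 22, Rosa 25, Carla 36, Noor 14. Noor eliminated.
Round 4: Maya 36, Rosa 25, Carla 36. Rosa eliminated.
Round 5: Maya 61, Carla 36. Maya has a majority (≥49).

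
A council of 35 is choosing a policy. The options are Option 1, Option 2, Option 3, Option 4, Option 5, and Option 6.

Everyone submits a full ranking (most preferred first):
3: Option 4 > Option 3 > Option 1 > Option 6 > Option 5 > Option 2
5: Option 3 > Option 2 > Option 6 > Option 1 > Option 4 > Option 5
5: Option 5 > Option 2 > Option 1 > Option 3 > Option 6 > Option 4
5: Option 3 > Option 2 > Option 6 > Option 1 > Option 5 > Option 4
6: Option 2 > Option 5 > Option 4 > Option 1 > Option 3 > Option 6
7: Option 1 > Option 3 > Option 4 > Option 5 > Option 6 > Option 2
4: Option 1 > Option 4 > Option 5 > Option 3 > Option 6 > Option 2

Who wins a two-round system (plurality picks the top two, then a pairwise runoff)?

Round 1 first-place votes: Option 1 11, Option 2 6, Option 3 10, Option 4 3, Option 5 5, Option 6 0. Option 1 and Option 3 advance.
Runoff: Option 1 is ranked above Option 3 on 22 ballots, Option 3 above Option 1 on 13.

Option 1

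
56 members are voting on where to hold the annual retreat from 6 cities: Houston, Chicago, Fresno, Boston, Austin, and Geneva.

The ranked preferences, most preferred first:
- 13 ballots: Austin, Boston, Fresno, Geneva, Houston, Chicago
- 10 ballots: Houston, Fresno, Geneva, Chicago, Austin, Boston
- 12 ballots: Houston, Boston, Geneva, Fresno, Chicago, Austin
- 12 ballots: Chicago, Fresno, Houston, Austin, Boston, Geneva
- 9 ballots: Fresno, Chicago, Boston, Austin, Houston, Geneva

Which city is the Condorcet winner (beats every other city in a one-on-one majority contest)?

Fresno

Fresno vs Houston: 34–22
Fresno vs Chicago: 44–12
Fresno vs Boston: 31–25
Fresno vs Austin: 43–13
Fresno vs Geneva: 44–12
Fresno beats every other city.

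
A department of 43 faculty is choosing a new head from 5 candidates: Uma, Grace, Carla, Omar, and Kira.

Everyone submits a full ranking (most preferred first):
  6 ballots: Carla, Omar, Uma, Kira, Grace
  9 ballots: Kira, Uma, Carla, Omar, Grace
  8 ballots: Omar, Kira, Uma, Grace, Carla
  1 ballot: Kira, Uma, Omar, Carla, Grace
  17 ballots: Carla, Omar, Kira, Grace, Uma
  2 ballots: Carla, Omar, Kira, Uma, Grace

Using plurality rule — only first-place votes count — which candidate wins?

First-place votes: Uma 0, Grace 0, Carla 25, Omar 8, Kira 10.

Carla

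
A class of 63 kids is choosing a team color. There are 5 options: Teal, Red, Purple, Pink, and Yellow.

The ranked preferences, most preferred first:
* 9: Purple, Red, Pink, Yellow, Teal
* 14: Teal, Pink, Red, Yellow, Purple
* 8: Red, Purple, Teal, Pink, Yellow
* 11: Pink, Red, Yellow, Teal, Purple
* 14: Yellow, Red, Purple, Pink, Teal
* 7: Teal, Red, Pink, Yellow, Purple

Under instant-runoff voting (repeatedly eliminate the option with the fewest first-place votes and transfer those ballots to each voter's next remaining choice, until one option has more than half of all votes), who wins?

Round 1: Teal 21, Red 8, Purple 9, Pink 11, Yellow 14. Red eliminated.
Round 2: Teal 21, Purple 17, Pink 11, Yellow 14. Pink eliminated.
Round 3: Teal 21, Purple 17, Yellow 25. Purple eliminated.
Round 4: Teal 29, Yellow 34. Yellow has a majority (≥32).

Yellow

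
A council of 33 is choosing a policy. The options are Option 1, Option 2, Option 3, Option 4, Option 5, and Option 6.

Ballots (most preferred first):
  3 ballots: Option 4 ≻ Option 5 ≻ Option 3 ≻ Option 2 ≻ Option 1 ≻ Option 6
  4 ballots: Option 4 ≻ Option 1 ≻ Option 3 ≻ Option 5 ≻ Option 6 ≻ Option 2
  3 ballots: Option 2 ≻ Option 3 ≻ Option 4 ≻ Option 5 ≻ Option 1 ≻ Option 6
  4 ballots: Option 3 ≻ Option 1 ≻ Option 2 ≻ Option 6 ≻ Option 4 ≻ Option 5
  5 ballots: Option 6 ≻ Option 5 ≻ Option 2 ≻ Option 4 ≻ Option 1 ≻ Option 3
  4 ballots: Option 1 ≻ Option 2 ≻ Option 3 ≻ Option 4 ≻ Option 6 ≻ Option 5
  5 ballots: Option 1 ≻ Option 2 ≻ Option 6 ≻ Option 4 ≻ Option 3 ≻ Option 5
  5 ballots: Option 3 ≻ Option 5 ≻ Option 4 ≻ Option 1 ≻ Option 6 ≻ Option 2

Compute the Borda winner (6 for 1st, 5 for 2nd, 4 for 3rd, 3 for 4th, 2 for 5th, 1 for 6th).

Option 1

Option 1: 3×2 + 4×5 + 3×2 + 4×5 + 5×2 + 4×6 + 5×6 + 5×3 = 131
Option 2: 3×3 + 4×1 + 3×6 + 4×4 + 5×4 + 4×5 + 5×5 + 5×1 = 117
Option 3: 3×4 + 4×4 + 3×5 + 4×6 + 5×1 + 4×4 + 5×2 + 5×6 = 128
Option 4: 3×6 + 4×6 + 3×4 + 4×2 + 5×3 + 4×3 + 5×3 + 5×4 = 124
Option 5: 3×5 + 4×3 + 3×3 + 4×1 + 5×5 + 4×1 + 5×1 + 5×5 = 99
Option 6: 3×1 + 4×2 + 3×1 + 4×3 + 5×6 + 4×2 + 5×4 + 5×2 = 94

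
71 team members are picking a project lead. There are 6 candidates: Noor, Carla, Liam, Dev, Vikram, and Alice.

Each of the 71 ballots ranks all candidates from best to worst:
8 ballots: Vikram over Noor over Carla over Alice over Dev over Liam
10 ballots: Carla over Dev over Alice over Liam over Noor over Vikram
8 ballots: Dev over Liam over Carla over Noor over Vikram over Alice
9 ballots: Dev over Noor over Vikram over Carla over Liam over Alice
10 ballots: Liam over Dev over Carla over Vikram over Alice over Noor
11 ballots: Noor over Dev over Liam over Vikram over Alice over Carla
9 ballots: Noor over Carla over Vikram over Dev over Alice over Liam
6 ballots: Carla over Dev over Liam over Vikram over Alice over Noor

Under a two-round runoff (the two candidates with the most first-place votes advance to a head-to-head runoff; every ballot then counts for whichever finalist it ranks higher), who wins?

Round 1 first-place votes: Noor 20, Carla 16, Liam 10, Dev 17, Vikram 8, Alice 0. Noor and Dev advance.
Runoff: Noor is ranked above Dev on 28 ballots, Dev above Noor on 43.

Dev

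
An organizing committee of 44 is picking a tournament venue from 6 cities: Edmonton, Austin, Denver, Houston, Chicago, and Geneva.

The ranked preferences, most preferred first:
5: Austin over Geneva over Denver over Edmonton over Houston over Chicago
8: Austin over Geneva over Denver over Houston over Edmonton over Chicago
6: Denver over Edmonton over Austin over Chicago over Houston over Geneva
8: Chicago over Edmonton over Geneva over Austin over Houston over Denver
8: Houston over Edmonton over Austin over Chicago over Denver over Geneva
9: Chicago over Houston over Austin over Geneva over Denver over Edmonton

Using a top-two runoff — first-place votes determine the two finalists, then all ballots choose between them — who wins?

Round 1 first-place votes: Edmonton 0, Austin 13, Denver 6, Houston 8, Chicago 17, Geneva 0. Chicago and Austin advance.
Runoff: Chicago is ranked above Austin on 17 ballots, Austin above Chicago on 27.

Austin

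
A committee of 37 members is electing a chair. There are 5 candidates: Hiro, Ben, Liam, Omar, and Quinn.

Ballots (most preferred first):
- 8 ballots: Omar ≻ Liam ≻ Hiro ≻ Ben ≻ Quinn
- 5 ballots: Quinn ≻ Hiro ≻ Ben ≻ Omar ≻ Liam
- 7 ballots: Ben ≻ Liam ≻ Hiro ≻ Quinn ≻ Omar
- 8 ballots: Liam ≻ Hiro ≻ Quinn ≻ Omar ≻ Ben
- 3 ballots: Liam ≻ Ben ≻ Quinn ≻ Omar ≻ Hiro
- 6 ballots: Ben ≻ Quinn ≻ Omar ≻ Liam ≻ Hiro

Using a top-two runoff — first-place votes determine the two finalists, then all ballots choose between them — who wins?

Liam

Round 1 first-place votes: Hiro 0, Ben 13, Liam 11, Omar 8, Quinn 5. Ben and Liam advance.
Runoff: Ben is ranked above Liam on 18 ballots, Liam above Ben on 19.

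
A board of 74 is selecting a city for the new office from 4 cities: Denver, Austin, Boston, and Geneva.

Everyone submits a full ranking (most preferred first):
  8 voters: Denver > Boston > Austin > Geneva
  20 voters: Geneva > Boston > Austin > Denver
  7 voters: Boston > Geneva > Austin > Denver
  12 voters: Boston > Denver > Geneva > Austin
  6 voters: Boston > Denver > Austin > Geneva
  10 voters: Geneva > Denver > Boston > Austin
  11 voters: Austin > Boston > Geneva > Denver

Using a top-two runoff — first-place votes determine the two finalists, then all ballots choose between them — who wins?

Boston

Round 1 first-place votes: Denver 8, Austin 11, Boston 25, Geneva 30. Geneva and Boston advance.
Runoff: Geneva is ranked above Boston on 30 ballots, Boston above Geneva on 44.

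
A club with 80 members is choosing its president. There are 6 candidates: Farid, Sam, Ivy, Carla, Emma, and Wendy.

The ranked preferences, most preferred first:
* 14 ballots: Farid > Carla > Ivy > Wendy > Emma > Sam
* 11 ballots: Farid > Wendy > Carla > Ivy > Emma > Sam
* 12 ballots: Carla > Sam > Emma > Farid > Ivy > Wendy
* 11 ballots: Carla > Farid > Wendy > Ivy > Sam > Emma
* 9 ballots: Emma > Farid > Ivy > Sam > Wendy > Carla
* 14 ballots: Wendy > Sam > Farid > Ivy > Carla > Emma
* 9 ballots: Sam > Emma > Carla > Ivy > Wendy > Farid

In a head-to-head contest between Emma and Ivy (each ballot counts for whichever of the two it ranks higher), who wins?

Ivy

Emma is ranked above Ivy on 30 ballots; Ivy above Emma on 50.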